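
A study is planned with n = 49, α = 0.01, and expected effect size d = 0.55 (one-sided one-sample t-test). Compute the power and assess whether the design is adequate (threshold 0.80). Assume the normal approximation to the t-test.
Power ≈ 0.94; the study is adequately powered (power ≥ 0.80)

Power calculation (one-sample t-test, normal approximation):
z_β = d · √n - z_α
z_β = 0.55 · √49 - 2.326
z_β = 0.55 · 7.000 - 2.326
z_β = 1.524

Power = Φ(z_β) = Φ(1.524) ≈ 0.936

Effect size d = 0.55 is medium by Cohen's convention (0.2/0.5/0.8).

Threshold: power ≥ 0.80 is conventionally adequate.
Power ≈ 0.94 → the study is adequately powered (power ≥ 0.80).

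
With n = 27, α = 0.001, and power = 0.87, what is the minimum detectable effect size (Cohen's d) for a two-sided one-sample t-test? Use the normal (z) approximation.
d ≈ 0.85

Minimum detectable effect (one-sample t-test, normal approximation):
d = (z_{α/2} + z_β) / √n
d = (3.291 + 1.126) / √27
d = 4.417 / 5.196
d ≈ 0.85

By Cohen's convention (0.2 small / 0.5 medium / 0.8 large): large effect.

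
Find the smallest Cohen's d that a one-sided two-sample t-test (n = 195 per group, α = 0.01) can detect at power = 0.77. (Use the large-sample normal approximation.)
d ≈ 0.31

Minimum detectable effect (two-sample t-test, normal approximation):
d = (z_α + z_β) / √(n/2)
d = (2.326 + 0.739) / √(195/2)
d = 3.065 / 9.874
d ≈ 0.31

By Cohen's convention (0.2 small / 0.5 medium / 0.8 large): small effect.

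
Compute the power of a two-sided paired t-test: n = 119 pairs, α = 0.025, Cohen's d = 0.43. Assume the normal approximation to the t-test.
Power ≈ 0.99

Power calculation (paired t-test, normal approximation):
z_β = d · √n - z_{α/2}
z_β = 0.43 · √119 - 2.241
z_β = 0.43 · 10.909 - 2.241
z_β = 2.449

Power = Φ(z_β) = Φ(2.449) ≈ 0.993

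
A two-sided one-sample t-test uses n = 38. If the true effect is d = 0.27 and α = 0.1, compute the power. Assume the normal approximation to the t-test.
Power ≈ 0.51

Power calculation (one-sample t-test, normal approximation):
z_β = d · √n - z_{α/2}
z_β = 0.27 · √38 - 1.645
z_β = 0.27 · 6.164 - 1.645
z_β = 0.020

Power = Φ(z_β) = Φ(0.020) ≈ 0.508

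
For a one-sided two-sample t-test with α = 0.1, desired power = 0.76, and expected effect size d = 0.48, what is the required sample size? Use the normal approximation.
n = 35 per group

Sample size formula (two-sample t-test, normal approximation):
n = 2 · ((z_α + z_β) / d)²

z_α = 1.282 (for α = 0.1, one-sided)
z_β = 0.706 (for power = 0.76)
d = 0.48

n = 2 · ((1.282 + 0.706) / 0.48)²
n = 2 · (4.142)²
n ≈ 34.31
Round up to the next whole number: n = 35 per group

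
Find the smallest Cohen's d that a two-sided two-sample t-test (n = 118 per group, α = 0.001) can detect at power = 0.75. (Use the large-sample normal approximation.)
d ≈ 0.52

Minimum detectable effect (two-sample t-test, normal approximation):
d = (z_{α/2} + z_β) / √(n/2)
d = (3.291 + 0.674) / √(118/2)
d = 3.965 / 7.681
d ≈ 0.52

By Cohen's convention (0.2 small / 0.5 medium / 0.8 large): medium effect.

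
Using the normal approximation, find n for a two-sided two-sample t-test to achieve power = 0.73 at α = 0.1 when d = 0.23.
n = 193 per group

Sample size formula (two-sample t-test, normal approximation):
n = 2 · ((z_{α/2} + z_β) / d)²

z_{α/2} = 1.645 (for α = 0.1, two-sided)
z_β = 0.613 (for power = 0.73)
d = 0.23

n = 2 · ((1.645 + 0.613) / 0.23)²
n = 2 · (9.817)²
n ≈ 192.75
Round up to the next whole number: n = 193 per group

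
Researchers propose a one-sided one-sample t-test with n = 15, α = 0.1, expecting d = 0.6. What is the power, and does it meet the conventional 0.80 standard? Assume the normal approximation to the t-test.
Power ≈ 0.85; the study is adequately powered (power ≥ 0.80)

Power calculation (one-sample t-test, normal approximation):
z_β = d · √n - z_α
z_β = 0.6 · √15 - 1.282
z_β = 0.6 · 3.873 - 1.282
z_β = 1.042

Power = Φ(z_β) = Φ(1.042) ≈ 0.851

Effect size d = 0.6 is medium by Cohen's convention (0.2/0.5/0.8).

Threshold: power ≥ 0.80 is conventionally adequate.
Power ≈ 0.85 → the study is adequately powered (power ≥ 0.80).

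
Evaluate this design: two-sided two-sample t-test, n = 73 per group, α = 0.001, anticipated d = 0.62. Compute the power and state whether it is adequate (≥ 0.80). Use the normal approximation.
Power ≈ 0.68; the study is underpowered (power < 0.80)

Power calculation (two-sample t-test, normal approximation):
z_β = d · √(n/2) - z_{α/2}
z_β = 0.62 · √(73/2) - 3.291
z_β = 0.62 · 6.042 - 3.291
z_β = 0.455

Power = Φ(z_β) = Φ(0.455) ≈ 0.676

Effect size d = 0.62 is medium by Cohen's convention (0.2/0.5/0.8).

Threshold: power ≥ 0.80 is conventionally adequate.
Power ≈ 0.68 → the study is underpowered (power < 0.80).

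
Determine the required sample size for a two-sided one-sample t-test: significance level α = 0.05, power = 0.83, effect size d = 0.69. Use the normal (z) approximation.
n = 18

Sample size formula (one-sample t-test, normal approximation):
n = ((z_{α/2} + z_β) / d)²

z_{α/2} = 1.960 (for α = 0.05, two-sided)
z_β = 0.954 (for power = 0.83)
d = 0.69

n = ((1.960 + 0.954) / 0.69)²
n = (4.223)²
n ≈ 17.83
Round up to the next whole number: n = 18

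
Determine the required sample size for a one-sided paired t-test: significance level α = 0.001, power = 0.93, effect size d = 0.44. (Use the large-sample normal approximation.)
n = 108 pairs

Sample size formula (paired t-test, normal approximation):
n = ((z_α + z_β) / d)²

z_α = 3.090 (for α = 0.001, one-sided)
z_β = 1.476 (for power = 0.93)
d = 0.44

n = ((3.090 + 1.476) / 0.44)²
n = (10.377)²
n ≈ 107.68
Round up to the next whole number: n = 108 pairs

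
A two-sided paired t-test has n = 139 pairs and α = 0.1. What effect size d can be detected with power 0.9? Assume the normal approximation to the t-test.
d ≈ 0.25

Minimum detectable effect (paired t-test, normal approximation):
d = (z_{α/2} + z_β) / √n
d = (1.645 + 1.282) / √139
d = 2.926 / 11.790
d ≈ 0.25

By Cohen's convention (0.2 small / 0.5 medium / 0.8 large): small effect.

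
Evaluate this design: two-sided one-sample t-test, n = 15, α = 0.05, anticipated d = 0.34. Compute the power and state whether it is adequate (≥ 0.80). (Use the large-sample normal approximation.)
Power ≈ 0.26; the study is underpowered (power < 0.80)

Power calculation (one-sample t-test, normal approximation):
z_β = d · √n - z_{α/2}
z_β = 0.34 · √15 - 1.960
z_β = 0.34 · 3.873 - 1.960
z_β = -0.643

Power = Φ(z_β) = Φ(-0.643) ≈ 0.260

Effect size d = 0.34 is small by Cohen's convention (0.2/0.5/0.8).

Threshold: power ≥ 0.80 is conventionally adequate.
Power ≈ 0.26 → the study is underpowered (power < 0.80).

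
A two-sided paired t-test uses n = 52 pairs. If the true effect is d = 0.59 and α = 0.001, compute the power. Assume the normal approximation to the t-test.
Power ≈ 0.83

Power calculation (paired t-test, normal approximation):
z_β = d · √n - z_{α/2}
z_β = 0.59 · √52 - 3.291
z_β = 0.59 · 7.211 - 3.291
z_β = 0.964

Power = Φ(z_β) = Φ(0.964) ≈ 0.832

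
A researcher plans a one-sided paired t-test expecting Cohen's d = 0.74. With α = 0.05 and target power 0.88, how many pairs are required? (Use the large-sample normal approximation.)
n = 15 pairs

Sample size formula (paired t-test, normal approximation):
n = ((z_α + z_β) / d)²

z_α = 1.645 (for α = 0.05, one-sided)
z_β = 1.175 (for power = 0.88)
d = 0.74

n = ((1.645 + 1.175) / 0.74)²
n = (3.811)²
n ≈ 14.52
Round up to the next whole number: n = 15 pairs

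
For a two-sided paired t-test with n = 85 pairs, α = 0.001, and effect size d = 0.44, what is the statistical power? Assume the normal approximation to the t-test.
Power ≈ 0.78

Power calculation (paired t-test, normal approximation):
z_β = d · √n - z_{α/2}
z_β = 0.44 · √85 - 3.291
z_β = 0.44 · 9.220 - 3.291
z_β = 0.766

Power = Φ(z_β) = Φ(0.766) ≈ 0.778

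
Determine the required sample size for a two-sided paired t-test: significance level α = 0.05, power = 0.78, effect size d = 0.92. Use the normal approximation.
n = 9 pairs

Sample size formula (paired t-test, normal approximation):
n = ((z_{α/2} + z_β) / d)²

z_{α/2} = 1.960 (for α = 0.05, two-sided)
z_β = 0.772 (for power = 0.78)
d = 0.92

n = ((1.960 + 0.772) / 0.92)²
n = (2.970)²
n ≈ 8.82
Round up to the next whole number: n = 9 pairs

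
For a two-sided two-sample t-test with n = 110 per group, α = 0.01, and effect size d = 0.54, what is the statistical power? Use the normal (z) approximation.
Power ≈ 0.92

Power calculation (two-sample t-test, normal approximation):
z_β = d · √(n/2) - z_{α/2}
z_β = 0.54 · √(110/2) - 2.576
z_β = 0.54 · 7.416 - 2.576
z_β = 1.429

Power = Φ(z_β) = Φ(1.429) ≈ 0.923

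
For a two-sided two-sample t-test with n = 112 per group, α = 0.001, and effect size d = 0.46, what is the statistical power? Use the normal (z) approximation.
Power ≈ 0.56

Power calculation (two-sample t-test, normal approximation):
z_β = d · √(n/2) - z_{α/2}
z_β = 0.46 · √(112/2) - 3.291
z_β = 0.46 · 7.483 - 3.291
z_β = 0.152

Power = Φ(z_β) = Φ(0.152) ≈ 0.560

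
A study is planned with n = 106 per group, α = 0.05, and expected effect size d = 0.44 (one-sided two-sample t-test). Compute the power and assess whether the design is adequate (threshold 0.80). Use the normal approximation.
Power ≈ 0.94; the study is adequately powered (power ≥ 0.80)

Power calculation (two-sample t-test, normal approximation):
z_β = d · √(n/2) - z_α
z_β = 0.44 · √(106/2) - 1.645
z_β = 0.44 · 7.280 - 1.645
z_β = 1.558

Power = Φ(z_β) = Φ(1.558) ≈ 0.940

Effect size d = 0.44 is small by Cohen's convention (0.2/0.5/0.8).

Threshold: power ≥ 0.80 is conventionally adequate.
Power ≈ 0.94 → the study is adequately powered (power ≥ 0.80).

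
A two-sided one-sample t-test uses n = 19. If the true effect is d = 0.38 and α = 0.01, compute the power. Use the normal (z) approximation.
Power ≈ 0.18

Power calculation (one-sample t-test, normal approximation):
z_β = d · √n - z_{α/2}
z_β = 0.38 · √19 - 2.576
z_β = 0.38 · 4.359 - 2.576
z_β = -0.919

Power = Φ(z_β) = Φ(-0.919) ≈ 0.179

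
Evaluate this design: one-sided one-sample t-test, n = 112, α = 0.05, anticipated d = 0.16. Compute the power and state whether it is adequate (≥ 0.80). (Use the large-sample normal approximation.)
Power ≈ 0.52; the study is underpowered (power < 0.80)

Power calculation (one-sample t-test, normal approximation):
z_β = d · √n - z_α
z_β = 0.16 · √112 - 1.645
z_β = 0.16 · 10.583 - 1.645
z_β = 0.048

Power = Φ(z_β) = Φ(0.048) ≈ 0.519

Effect size d = 0.16 is very small by Cohen's convention (0.2/0.5/0.8).

Threshold: power ≥ 0.80 is conventionally adequate.
Power ≈ 0.52 → the study is underpowered (power < 0.80).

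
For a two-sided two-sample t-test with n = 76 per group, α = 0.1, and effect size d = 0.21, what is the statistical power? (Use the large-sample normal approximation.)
Power ≈ 0.36

Power calculation (two-sample t-test, normal approximation):
z_β = d · √(n/2) - z_{α/2}
z_β = 0.21 · √(76/2) - 1.645
z_β = 0.21 · 6.164 - 1.645
z_β = -0.350

Power = Φ(z_β) = Φ(-0.350) ≈ 0.363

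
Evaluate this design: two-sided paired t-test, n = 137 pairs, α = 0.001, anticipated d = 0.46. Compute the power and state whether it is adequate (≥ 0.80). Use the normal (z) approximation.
Power ≈ 0.98; the study is adequately powered (power ≥ 0.80)

Power calculation (paired t-test, normal approximation):
z_β = d · √n - z_{α/2}
z_β = 0.46 · √137 - 3.291
z_β = 0.46 · 11.705 - 3.291
z_β = 2.094

Power = Φ(z_β) = Φ(2.094) ≈ 0.982

Effect size d = 0.46 is small by Cohen's convention (0.2/0.5/0.8).

Threshold: power ≥ 0.80 is conventionally adequate.
Power ≈ 0.98 → the study is adequately powered (power ≥ 0.80).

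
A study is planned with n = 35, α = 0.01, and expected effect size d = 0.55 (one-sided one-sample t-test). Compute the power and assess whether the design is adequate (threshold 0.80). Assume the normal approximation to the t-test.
Power ≈ 0.82; the study is adequately powered (power ≥ 0.80)

Power calculation (one-sample t-test, normal approximation):
z_β = d · √n - z_α
z_β = 0.55 · √35 - 2.326
z_β = 0.55 · 5.916 - 2.326
z_β = 0.927

Power = Φ(z_β) = Φ(0.927) ≈ 0.823

Effect size d = 0.55 is medium by Cohen's convention (0.2/0.5/0.8).

Threshold: power ≥ 0.80 is conventionally adequate.
Power ≈ 0.82 → the study is adequately powered (power ≥ 0.80).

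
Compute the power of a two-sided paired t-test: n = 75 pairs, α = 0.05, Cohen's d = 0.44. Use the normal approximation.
Power ≈ 0.97

Power calculation (paired t-test, normal approximation):
z_β = d · √n - z_{α/2}
z_β = 0.44 · √75 - 1.960
z_β = 0.44 · 8.660 - 1.960
z_β = 1.851

Power = Φ(z_β) = Φ(1.851) ≈ 0.968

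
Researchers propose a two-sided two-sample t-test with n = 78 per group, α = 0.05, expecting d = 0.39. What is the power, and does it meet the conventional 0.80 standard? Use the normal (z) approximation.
Power ≈ 0.68; the study is underpowered (power < 0.80)

Power calculation (two-sample t-test, normal approximation):
z_β = d · √(n/2) - z_{α/2}
z_β = 0.39 · √(78/2) - 1.960
z_β = 0.39 · 6.245 - 1.960
z_β = 0.476

Power = Φ(z_β) = Φ(0.476) ≈ 0.683

Effect size d = 0.39 is small by Cohen's convention (0.2/0.5/0.8).

Threshold: power ≥ 0.80 is conventionally adequate.
Power ≈ 0.68 → the study is underpowered (power < 0.80).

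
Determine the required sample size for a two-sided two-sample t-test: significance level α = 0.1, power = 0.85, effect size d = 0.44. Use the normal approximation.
n = 75 per group

Sample size formula (two-sample t-test, normal approximation):
n = 2 · ((z_{α/2} + z_β) / d)²

z_{α/2} = 1.645 (for α = 0.1, two-sided)
z_β = 1.036 (for power = 0.85)
d = 0.44

n = 2 · ((1.645 + 1.036) / 0.44)²
n = 2 · (6.093)²
n ≈ 74.25
Round up to the next whole number: n = 75 per group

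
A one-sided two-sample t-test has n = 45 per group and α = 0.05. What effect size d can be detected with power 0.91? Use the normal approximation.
d ≈ 0.63

Minimum detectable effect (two-sample t-test, normal approximation):
d = (z_α + z_β) / √(n/2)
d = (1.645 + 1.341) / √(45/2)
d = 2.986 / 4.743
d ≈ 0.63

By Cohen's convention (0.2 small / 0.5 medium / 0.8 large): medium effect.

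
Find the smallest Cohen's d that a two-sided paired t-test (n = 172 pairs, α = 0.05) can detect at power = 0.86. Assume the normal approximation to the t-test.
d ≈ 0.23

Minimum detectable effect (paired t-test, normal approximation):
d = (z_{α/2} + z_β) / √n
d = (1.960 + 1.080) / √172
d = 3.040 / 13.115
d ≈ 0.23

By Cohen's convention (0.2 small / 0.5 medium / 0.8 large): small effect.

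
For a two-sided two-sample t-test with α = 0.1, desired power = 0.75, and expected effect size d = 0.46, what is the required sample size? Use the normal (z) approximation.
n = 51 per group

Sample size formula (two-sample t-test, normal approximation):
n = 2 · ((z_{α/2} + z_β) / d)²

z_{α/2} = 1.645 (for α = 0.1, two-sided)
z_β = 0.674 (for power = 0.75)
d = 0.46

n = 2 · ((1.645 + 0.674) / 0.46)²
n = 2 · (5.041)²
n ≈ 50.82
Round up to the next whole number: n = 51 per group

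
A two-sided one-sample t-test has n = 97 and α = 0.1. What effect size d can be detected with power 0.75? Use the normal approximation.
d ≈ 0.24

Minimum detectable effect (one-sample t-test, normal approximation):
d = (z_{α/2} + z_β) / √n
d = (1.645 + 0.674) / √97
d = 2.319 / 9.849
d ≈ 0.24

By Cohen's convention (0.2 small / 0.5 medium / 0.8 large): small effect.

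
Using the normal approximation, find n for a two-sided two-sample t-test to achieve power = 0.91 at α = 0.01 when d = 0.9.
n = 38 per group

Sample size formula (two-sample t-test, normal approximation):
n = 2 · ((z_{α/2} + z_β) / d)²

z_{α/2} = 2.576 (for α = 0.01, two-sided)
z_β = 1.341 (for power = 0.91)
d = 0.9

n = 2 · ((2.576 + 1.341) / 0.9)²
n = 2 · (4.352)²
n ≈ 37.88
Round up to the next whole number: n = 38 per group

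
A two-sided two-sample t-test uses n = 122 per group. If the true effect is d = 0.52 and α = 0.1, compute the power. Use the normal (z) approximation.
Power ≈ 0.99

Power calculation (two-sample t-test, normal approximation):
z_β = d · √(n/2) - z_{α/2}
z_β = 0.52 · √(122/2) - 1.645
z_β = 0.52 · 7.810 - 1.645
z_β = 2.416

Power = Φ(z_β) = Φ(2.416) ≈ 0.992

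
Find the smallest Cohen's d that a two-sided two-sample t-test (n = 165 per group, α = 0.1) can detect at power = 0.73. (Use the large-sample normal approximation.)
d ≈ 0.25

Minimum detectable effect (two-sample t-test, normal approximation):
d = (z_{α/2} + z_β) / √(n/2)
d = (1.645 + 0.613) / √(165/2)
d = 2.258 / 9.083
d ≈ 0.25

By Cohen's convention (0.2 small / 0.5 medium / 0.8 large): small effect.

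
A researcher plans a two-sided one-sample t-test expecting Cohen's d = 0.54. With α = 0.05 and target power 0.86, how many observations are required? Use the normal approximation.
n = 32

Sample size formula (one-sample t-test, normal approximation):
n = ((z_{α/2} + z_β) / d)²

z_{α/2} = 1.960 (for α = 0.05, two-sided)
z_β = 1.080 (for power = 0.86)
d = 0.54

n = ((1.960 + 1.080) / 0.54)²
n = (5.630)²
n ≈ 31.70
Round up to the next whole number: n = 32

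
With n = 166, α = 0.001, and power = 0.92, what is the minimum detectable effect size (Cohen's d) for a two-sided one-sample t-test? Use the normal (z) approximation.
d ≈ 0.36

Minimum detectable effect (one-sample t-test, normal approximation):
d = (z_{α/2} + z_β) / √n
d = (3.291 + 1.405) / √166
d = 4.696 / 12.884
d ≈ 0.36

By Cohen's convention (0.2 small / 0.5 medium / 0.8 large): small effect.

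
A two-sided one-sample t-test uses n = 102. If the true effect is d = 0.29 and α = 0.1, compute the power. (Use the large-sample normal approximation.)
Power ≈ 0.90

Power calculation (one-sample t-test, normal approximation):
z_β = d · √n - z_{α/2}
z_β = 0.29 · √102 - 1.645
z_β = 0.29 · 10.100 - 1.645
z_β = 1.284

Power = Φ(z_β) = Φ(1.284) ≈ 0.900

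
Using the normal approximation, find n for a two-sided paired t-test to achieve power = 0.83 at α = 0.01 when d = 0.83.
n = 19 pairs

Sample size formula (paired t-test, normal approximation):
n = ((z_{α/2} + z_β) / d)²

z_{α/2} = 2.576 (for α = 0.01, two-sided)
z_β = 0.954 (for power = 0.83)
d = 0.83

n = ((2.576 + 0.954) / 0.83)²
n = (4.253)²
n ≈ 18.09
Round up to the next whole number: n = 19 pairs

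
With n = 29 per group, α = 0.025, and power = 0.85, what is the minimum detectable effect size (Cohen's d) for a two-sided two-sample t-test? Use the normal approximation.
d ≈ 0.86

Minimum detectable effect (two-sample t-test, normal approximation):
d = (z_{α/2} + z_β) / √(n/2)
d = (2.241 + 1.036) / √(29/2)
d = 3.278 / 3.808
d ≈ 0.86

By Cohen's convention (0.2 small / 0.5 medium / 0.8 large): large effect.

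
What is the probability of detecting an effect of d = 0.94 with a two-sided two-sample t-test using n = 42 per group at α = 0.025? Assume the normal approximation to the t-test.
Power ≈ 0.98

Power calculation (two-sample t-test, normal approximation):
z_β = d · √(n/2) - z_{α/2}
z_β = 0.94 · √(42/2) - 2.241
z_β = 0.94 · 4.583 - 2.241
z_β = 2.066

Power = Φ(z_β) = Φ(2.066) ≈ 0.981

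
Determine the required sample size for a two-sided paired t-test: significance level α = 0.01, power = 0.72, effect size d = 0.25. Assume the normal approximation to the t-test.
n = 160 pairs

Sample size formula (paired t-test, normal approximation):
n = ((z_{α/2} + z_β) / d)²

z_{α/2} = 2.576 (for α = 0.01, two-sided)
z_β = 0.583 (for power = 0.72)
d = 0.25

n = ((2.576 + 0.583) / 0.25)²
n = (12.636)²
n ≈ 159.67
Round up to the next whole number: n = 160 pairs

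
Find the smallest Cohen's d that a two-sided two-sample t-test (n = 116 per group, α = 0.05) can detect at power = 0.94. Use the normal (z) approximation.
d ≈ 0.46

Minimum detectable effect (two-sample t-test, normal approximation):
d = (z_{α/2} + z_β) / √(n/2)
d = (1.960 + 1.555) / √(116/2)
d = 3.515 / 7.616
d ≈ 0.46

By Cohen's convention (0.2 small / 0.5 medium / 0.8 large): small effect.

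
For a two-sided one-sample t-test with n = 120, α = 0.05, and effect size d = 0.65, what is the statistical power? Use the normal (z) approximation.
Power ≈ 1.00

Power calculation (one-sample t-test, normal approximation):
z_β = d · √n - z_{α/2}
z_β = 0.65 · √120 - 1.960
z_β = 0.65 · 10.954 - 1.960
z_β = 5.160

Power = Φ(z_β) = Φ(5.160) ≈ 1.000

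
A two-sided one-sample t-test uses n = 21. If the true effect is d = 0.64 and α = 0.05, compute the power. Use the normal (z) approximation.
Power ≈ 0.83

Power calculation (one-sample t-test, normal approximation):
z_β = d · √n - z_{α/2}
z_β = 0.64 · √21 - 1.960
z_β = 0.64 · 4.583 - 1.960
z_β = 0.973

Power = Φ(z_β) = Φ(0.973) ≈ 0.835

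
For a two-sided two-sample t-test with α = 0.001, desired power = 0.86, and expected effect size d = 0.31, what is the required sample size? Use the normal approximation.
n = 398 per group

Sample size formula (two-sample t-test, normal approximation):
n = 2 · ((z_{α/2} + z_β) / d)²

z_{α/2} = 3.291 (for α = 0.001, two-sided)
z_β = 1.080 (for power = 0.86)
d = 0.31

n = 2 · ((3.291 + 1.080) / 0.31)²
n = 2 · (14.100)²
n ≈ 397.62
Round up to the next whole number: n = 398 per group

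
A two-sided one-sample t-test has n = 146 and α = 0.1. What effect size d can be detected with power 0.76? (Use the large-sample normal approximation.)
d ≈ 0.19

Minimum detectable effect (one-sample t-test, normal approximation):
d = (z_{α/2} + z_β) / √n
d = (1.645 + 0.706) / √146
d = 2.351 / 12.083
d ≈ 0.19

By Cohen's convention (0.2 small / 0.5 medium / 0.8 large): very small effect.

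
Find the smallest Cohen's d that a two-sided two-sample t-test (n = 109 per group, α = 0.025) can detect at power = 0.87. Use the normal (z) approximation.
d ≈ 0.46

Minimum detectable effect (two-sample t-test, normal approximation):
d = (z_{α/2} + z_β) / √(n/2)
d = (2.241 + 1.126) / √(109/2)
d = 3.368 / 7.382
d ≈ 0.46

By Cohen's convention (0.2 small / 0.5 medium / 0.8 large): small effect.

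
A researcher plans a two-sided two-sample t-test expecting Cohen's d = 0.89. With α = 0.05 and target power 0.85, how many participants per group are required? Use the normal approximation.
n = 23 per group

Sample size formula (two-sample t-test, normal approximation):
n = 2 · ((z_{α/2} + z_β) / d)²

z_{α/2} = 1.960 (for α = 0.05, two-sided)
z_β = 1.036 (for power = 0.85)
d = 0.89

n = 2 · ((1.960 + 1.036) / 0.89)²
n = 2 · (3.366)²
n ≈ 22.66
Round up to the next whole number: n = 23 per group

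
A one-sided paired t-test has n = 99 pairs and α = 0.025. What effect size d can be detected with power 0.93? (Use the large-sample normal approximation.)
d ≈ 0.35

Minimum detectable effect (paired t-test, normal approximation):
d = (z_α + z_β) / √n
d = (1.960 + 1.476) / √99
d = 3.436 / 9.950
d ≈ 0.35

By Cohen's convention (0.2 small / 0.5 medium / 0.8 large): small effect.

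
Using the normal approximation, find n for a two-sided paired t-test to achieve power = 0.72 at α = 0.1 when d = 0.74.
n = 10 pairs

Sample size formula (paired t-test, normal approximation):
n = ((z_{α/2} + z_β) / d)²

z_{α/2} = 1.645 (for α = 0.1, two-sided)
z_β = 0.583 (for power = 0.72)
d = 0.74

n = ((1.645 + 0.583) / 0.74)²
n = (3.011)²
n ≈ 9.07
Round up to the next whole number: n = 10 pairs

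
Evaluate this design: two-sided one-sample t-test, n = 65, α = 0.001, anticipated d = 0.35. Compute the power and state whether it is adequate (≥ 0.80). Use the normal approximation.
Power ≈ 0.32; the study is underpowered (power < 0.80)

Power calculation (one-sample t-test, normal approximation):
z_β = d · √n - z_{α/2}
z_β = 0.35 · √65 - 3.291
z_β = 0.35 · 8.062 - 3.291
z_β = -0.469

Power = Φ(z_β) = Φ(-0.469) ≈ 0.320

Effect size d = 0.35 is small by Cohen's convention (0.2/0.5/0.8).

Threshold: power ≥ 0.80 is conventionally adequate.
Power ≈ 0.32 → the study is underpowered (power < 0.80).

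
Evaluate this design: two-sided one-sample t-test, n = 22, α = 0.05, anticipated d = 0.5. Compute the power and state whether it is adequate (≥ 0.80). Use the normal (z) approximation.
Power ≈ 0.65; the study is underpowered (power < 0.80)

Power calculation (one-sample t-test, normal approximation):
z_β = d · √n - z_{α/2}
z_β = 0.5 · √22 - 1.960
z_β = 0.5 · 4.690 - 1.960
z_β = 0.385

Power = Φ(z_β) = Φ(0.385) ≈ 0.650

Effect size d = 0.5 is medium by Cohen's convention (0.2/0.5/0.8).

Threshold: power ≥ 0.80 is conventionally adequate.
Power ≈ 0.65 → the study is underpowered (power < 0.80).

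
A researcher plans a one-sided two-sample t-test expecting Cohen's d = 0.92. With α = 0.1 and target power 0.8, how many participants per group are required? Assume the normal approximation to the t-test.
n = 11 per group

Sample size formula (two-sample t-test, normal approximation):
n = 2 · ((z_α + z_β) / d)²

z_α = 1.282 (for α = 0.1, one-sided)
z_β = 0.842 (for power = 0.8)
d = 0.92

n = 2 · ((1.282 + 0.842) / 0.92)²
n = 2 · (2.309)²
n ≈ 10.66
Round up to the next whole number: n = 11 per group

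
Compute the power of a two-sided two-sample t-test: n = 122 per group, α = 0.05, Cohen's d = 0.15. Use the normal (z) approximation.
Power ≈ 0.22

Power calculation (two-sample t-test, normal approximation):
z_β = d · √(n/2) - z_{α/2}
z_β = 0.15 · √(122/2) - 1.960
z_β = 0.15 · 7.810 - 1.960
z_β = -0.788

Power = Φ(z_β) = Φ(-0.788) ≈ 0.215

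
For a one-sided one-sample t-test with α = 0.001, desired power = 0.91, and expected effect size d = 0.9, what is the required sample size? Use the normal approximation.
n = 25

Sample size formula (one-sample t-test, normal approximation):
n = ((z_α + z_β) / d)²

z_α = 3.090 (for α = 0.001, one-sided)
z_β = 1.341 (for power = 0.91)
d = 0.9

n = ((3.090 + 1.341) / 0.9)²
n = (4.923)²
n ≈ 24.24
Round up to the next whole number: n = 25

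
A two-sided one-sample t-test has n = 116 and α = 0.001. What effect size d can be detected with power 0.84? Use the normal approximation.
d ≈ 0.40

Minimum detectable effect (one-sample t-test, normal approximation):
d = (z_{α/2} + z_β) / √n
d = (3.291 + 0.994) / √116
d = 4.285 / 10.770
d ≈ 0.40

By Cohen's convention (0.2 small / 0.5 medium / 0.8 large): small effect.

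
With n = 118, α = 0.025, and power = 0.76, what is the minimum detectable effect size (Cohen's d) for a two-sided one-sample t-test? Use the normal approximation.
d ≈ 0.27

Minimum detectable effect (one-sample t-test, normal approximation):
d = (z_{α/2} + z_β) / √n
d = (2.241 + 0.706) / √118
d = 2.948 / 10.863
d ≈ 0.27

By Cohen's convention (0.2 small / 0.5 medium / 0.8 large): small effect.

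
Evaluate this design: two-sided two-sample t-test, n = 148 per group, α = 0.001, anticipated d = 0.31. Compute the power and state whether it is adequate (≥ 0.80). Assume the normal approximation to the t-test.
Power ≈ 0.27; the study is underpowered (power < 0.80)

Power calculation (two-sample t-test, normal approximation):
z_β = d · √(n/2) - z_{α/2}
z_β = 0.31 · √(148/2) - 3.291
z_β = 0.31 · 8.602 - 3.291
z_β = -0.624

Power = Φ(z_β) = Φ(-0.624) ≈ 0.266

Effect size d = 0.31 is small by Cohen's convention (0.2/0.5/0.8).

Threshold: power ≥ 0.80 is conventionally adequate.
Power ≈ 0.27 → the study is underpowered (power < 0.80).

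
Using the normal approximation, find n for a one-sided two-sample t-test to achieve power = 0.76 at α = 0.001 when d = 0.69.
n = 61 per group

Sample size formula (two-sample t-test, normal approximation):
n = 2 · ((z_α + z_β) / d)²

z_α = 3.090 (for α = 0.001, one-sided)
z_β = 0.706 (for power = 0.76)
d = 0.69

n = 2 · ((3.090 + 0.706) / 0.69)²
n = 2 · (5.501)²
n ≈ 60.52
Round up to the next whole number: n = 61 per group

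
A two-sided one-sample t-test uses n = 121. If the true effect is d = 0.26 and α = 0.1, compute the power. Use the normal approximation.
Power ≈ 0.89

Power calculation (one-sample t-test, normal approximation):
z_β = d · √n - z_{α/2}
z_β = 0.26 · √121 - 1.645
z_β = 0.26 · 11.000 - 1.645
z_β = 1.215

Power = Φ(z_β) = Φ(1.215) ≈ 0.888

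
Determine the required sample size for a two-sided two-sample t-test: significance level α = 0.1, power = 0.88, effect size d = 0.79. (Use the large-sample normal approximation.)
n = 26 per group

Sample size formula (two-sample t-test, normal approximation):
n = 2 · ((z_{α/2} + z_β) / d)²

z_{α/2} = 1.645 (for α = 0.1, two-sided)
z_β = 1.175 (for power = 0.88)
d = 0.79

n = 2 · ((1.645 + 1.175) / 0.79)²
n = 2 · (3.570)²
n ≈ 25.49
Round up to the next whole number: n = 26 per group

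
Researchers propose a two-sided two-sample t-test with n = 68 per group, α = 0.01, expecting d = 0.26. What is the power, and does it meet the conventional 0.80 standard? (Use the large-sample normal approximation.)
Power ≈ 0.14; the study is underpowered (power < 0.80)

Power calculation (two-sample t-test, normal approximation):
z_β = d · √(n/2) - z_{α/2}
z_β = 0.26 · √(68/2) - 2.576
z_β = 0.26 · 5.831 - 2.576
z_β = -1.060

Power = Φ(z_β) = Φ(-1.060) ≈ 0.145

Effect size d = 0.26 is small by Cohen's convention (0.2/0.5/0.8).

Threshold: power ≥ 0.80 is conventionally adequate.
Power ≈ 0.14 → the study is underpowered (power < 0.80).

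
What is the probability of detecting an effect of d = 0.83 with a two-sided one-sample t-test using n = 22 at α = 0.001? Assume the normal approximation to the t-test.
Power ≈ 0.73

Power calculation (one-sample t-test, normal approximation):
z_β = d · √n - z_{α/2}
z_β = 0.83 · √22 - 3.291
z_β = 0.83 · 4.690 - 3.291
z_β = 0.603

Power = Φ(z_β) = Φ(0.603) ≈ 0.727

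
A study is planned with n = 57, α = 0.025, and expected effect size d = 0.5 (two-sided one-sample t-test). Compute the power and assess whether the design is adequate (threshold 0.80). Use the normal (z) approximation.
Power ≈ 0.94; the study is adequately powered (power ≥ 0.80)

Power calculation (one-sample t-test, normal approximation):
z_β = d · √n - z_{α/2}
z_β = 0.5 · √57 - 2.241
z_β = 0.5 · 7.550 - 2.241
z_β = 1.534

Power = Φ(z_β) = Φ(1.534) ≈ 0.937

Effect size d = 0.5 is medium by Cohen's convention (0.2/0.5/0.8).

Threshold: power ≥ 0.80 is conventionally adequate.
Power ≈ 0.94 → the study is adequately powered (power ≥ 0.80).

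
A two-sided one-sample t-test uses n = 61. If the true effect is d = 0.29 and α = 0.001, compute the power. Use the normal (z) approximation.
Power ≈ 0.15

Power calculation (one-sample t-test, normal approximation):
z_β = d · √n - z_{α/2}
z_β = 0.29 · √61 - 3.291
z_β = 0.29 · 7.810 - 3.291
z_β = -1.026

Power = Φ(z_β) = Φ(-1.026) ≈ 0.153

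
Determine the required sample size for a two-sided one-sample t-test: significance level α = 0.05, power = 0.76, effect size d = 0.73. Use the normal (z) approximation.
n = 14

Sample size formula (one-sample t-test, normal approximation):
n = ((z_{α/2} + z_β) / d)²

z_{α/2} = 1.960 (for α = 0.05, two-sided)
z_β = 0.706 (for power = 0.76)
d = 0.73

n = ((1.960 + 0.706) / 0.73)²
n = (3.652)²
n ≈ 13.34
Round up to the next whole number: n = 14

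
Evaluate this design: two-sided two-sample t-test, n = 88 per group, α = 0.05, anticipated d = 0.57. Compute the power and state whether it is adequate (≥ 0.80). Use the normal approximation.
Power ≈ 0.97; the study is adequately powered (power ≥ 0.80)

Power calculation (two-sample t-test, normal approximation):
z_β = d · √(n/2) - z_{α/2}
z_β = 0.57 · √(88/2) - 1.960
z_β = 0.57 · 6.633 - 1.960
z_β = 1.821

Power = Φ(z_β) = Φ(1.821) ≈ 0.966

Effect size d = 0.57 is medium by Cohen's convention (0.2/0.5/0.8).

Threshold: power ≥ 0.80 is conventionally adequate.
Power ≈ 0.97 → the study is adequately powered (power ≥ 0.80).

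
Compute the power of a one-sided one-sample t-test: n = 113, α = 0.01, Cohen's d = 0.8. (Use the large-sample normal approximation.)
Power ≈ 1.00

Power calculation (one-sample t-test, normal approximation):
z_β = d · √n - z_α
z_β = 0.8 · √113 - 2.326
z_β = 0.8 · 10.630 - 2.326
z_β = 6.178

Power = Φ(z_β) = Φ(6.178) ≈ 1.000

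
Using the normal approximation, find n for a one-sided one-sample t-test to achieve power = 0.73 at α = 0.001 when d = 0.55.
n = 46

Sample size formula (one-sample t-test, normal approximation):
n = ((z_α + z_β) / d)²

z_α = 3.090 (for α = 0.001, one-sided)
z_β = 0.613 (for power = 0.73)
d = 0.55

n = ((3.090 + 0.613) / 0.55)²
n = (6.733)²
n ≈ 45.33
Round up to the next whole number: n = 46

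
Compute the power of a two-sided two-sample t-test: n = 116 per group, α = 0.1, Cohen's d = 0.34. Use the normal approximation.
Power ≈ 0.83

Power calculation (two-sample t-test, normal approximation):
z_β = d · √(n/2) - z_{α/2}
z_β = 0.34 · √(116/2) - 1.645
z_β = 0.34 · 7.616 - 1.645
z_β = 0.945

Power = Φ(z_β) = Φ(0.945) ≈ 0.828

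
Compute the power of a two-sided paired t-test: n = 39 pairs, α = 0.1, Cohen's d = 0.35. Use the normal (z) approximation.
Power ≈ 0.71

Power calculation (paired t-test, normal approximation):
z_β = d · √n - z_{α/2}
z_β = 0.35 · √39 - 1.645
z_β = 0.35 · 6.245 - 1.645
z_β = 0.541

Power = Φ(z_β) = Φ(0.541) ≈ 0.706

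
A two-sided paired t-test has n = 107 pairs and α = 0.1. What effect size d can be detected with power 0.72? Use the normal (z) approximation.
d ≈ 0.22

Minimum detectable effect (paired t-test, normal approximation):
d = (z_{α/2} + z_β) / √n
d = (1.645 + 0.583) / √107
d = 2.228 / 10.344
d ≈ 0.22

By Cohen's convention (0.2 small / 0.5 medium / 0.8 large): small effect.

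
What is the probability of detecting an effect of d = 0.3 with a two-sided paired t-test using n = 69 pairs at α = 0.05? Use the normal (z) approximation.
Power ≈ 0.70

Power calculation (paired t-test, normal approximation):
z_β = d · √n - z_{α/2}
z_β = 0.3 · √69 - 1.960
z_β = 0.3 · 8.307 - 1.960
z_β = 0.532

Power = Φ(z_β) = Φ(0.532) ≈ 0.703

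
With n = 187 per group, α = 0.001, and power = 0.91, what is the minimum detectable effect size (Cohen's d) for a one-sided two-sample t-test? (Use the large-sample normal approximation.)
d ≈ 0.46

Minimum detectable effect (two-sample t-test, normal approximation):
d = (z_α + z_β) / √(n/2)
d = (3.090 + 1.341) / √(187/2)
d = 4.431 / 9.670
d ≈ 0.46

By Cohen's convention (0.2 small / 0.5 medium / 0.8 large): small effect.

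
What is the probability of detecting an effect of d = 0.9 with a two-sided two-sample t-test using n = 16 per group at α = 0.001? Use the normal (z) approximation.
Power ≈ 0.23

Power calculation (two-sample t-test, normal approximation):
z_β = d · √(n/2) - z_{α/2}
z_β = 0.9 · √(16/2) - 3.291
z_β = 0.9 · 2.828 - 3.291
z_β = -0.745

Power = Φ(z_β) = Φ(-0.745) ≈ 0.228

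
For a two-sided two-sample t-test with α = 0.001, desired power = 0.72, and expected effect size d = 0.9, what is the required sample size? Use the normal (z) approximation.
n = 38 per group

Sample size formula (two-sample t-test, normal approximation):
n = 2 · ((z_{α/2} + z_β) / d)²

z_{α/2} = 3.291 (for α = 0.001, two-sided)
z_β = 0.583 (for power = 0.72)
d = 0.9

n = 2 · ((3.291 + 0.583) / 0.9)²
n = 2 · (4.304)²
n ≈ 37.05
Round up to the next whole number: n = 38 per group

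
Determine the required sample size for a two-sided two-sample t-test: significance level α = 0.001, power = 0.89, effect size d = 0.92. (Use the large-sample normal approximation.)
n = 49 per group

Sample size formula (two-sample t-test, normal approximation):
n = 2 · ((z_{α/2} + z_β) / d)²

z_{α/2} = 3.291 (for α = 0.001, two-sided)
z_β = 1.227 (for power = 0.89)
d = 0.92

n = 2 · ((3.291 + 1.227) / 0.92)²
n = 2 · (4.911)²
n ≈ 48.24
Round up to the next whole number: n = 49 per group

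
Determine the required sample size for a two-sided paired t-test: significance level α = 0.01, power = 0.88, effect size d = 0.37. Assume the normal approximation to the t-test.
n = 103 pairs

Sample size formula (paired t-test, normal approximation):
n = ((z_{α/2} + z_β) / d)²

z_{α/2} = 2.576 (for α = 0.01, two-sided)
z_β = 1.175 (for power = 0.88)
d = 0.37

n = ((2.576 + 1.175) / 0.37)²
n = (10.138)²
n ≈ 102.78
Round up to the next whole number: n = 103 pairs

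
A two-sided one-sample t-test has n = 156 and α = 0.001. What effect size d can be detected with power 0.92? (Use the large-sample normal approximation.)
d ≈ 0.38

Minimum detectable effect (one-sample t-test, normal approximation):
d = (z_{α/2} + z_β) / √n
d = (3.291 + 1.405) / √156
d = 4.696 / 12.490
d ≈ 0.38

By Cohen's convention (0.2 small / 0.5 medium / 0.8 large): small effect.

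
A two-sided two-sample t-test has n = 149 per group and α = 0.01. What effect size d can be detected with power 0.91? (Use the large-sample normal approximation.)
d ≈ 0.45

Minimum detectable effect (two-sample t-test, normal approximation):
d = (z_{α/2} + z_β) / √(n/2)
d = (2.576 + 1.341) / √(149/2)
d = 3.917 / 8.631
d ≈ 0.45

By Cohen's convention (0.2 small / 0.5 medium / 0.8 large): small effect.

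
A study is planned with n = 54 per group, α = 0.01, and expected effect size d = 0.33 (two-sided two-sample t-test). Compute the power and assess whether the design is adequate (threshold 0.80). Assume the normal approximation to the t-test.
Power ≈ 0.19; the study is underpowered (power < 0.80)

Power calculation (two-sample t-test, normal approximation):
z_β = d · √(n/2) - z_{α/2}
z_β = 0.33 · √(54/2) - 2.576
z_β = 0.33 · 5.196 - 2.576
z_β = -0.861

Power = Φ(z_β) = Φ(-0.861) ≈ 0.195

Effect size d = 0.33 is small by Cohen's convention (0.2/0.5/0.8).

Threshold: power ≥ 0.80 is conventionally adequate.
Power ≈ 0.19 → the study is underpowered (power < 0.80).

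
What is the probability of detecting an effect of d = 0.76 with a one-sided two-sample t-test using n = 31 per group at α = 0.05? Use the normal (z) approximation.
Power ≈ 0.91

Power calculation (two-sample t-test, normal approximation):
z_β = d · √(n/2) - z_α
z_β = 0.76 · √(31/2) - 1.645
z_β = 0.76 · 3.937 - 1.645
z_β = 1.347

Power = Φ(z_β) = Φ(1.347) ≈ 0.911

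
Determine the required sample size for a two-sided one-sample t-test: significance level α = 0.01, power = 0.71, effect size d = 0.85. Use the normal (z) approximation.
n = 14

Sample size formula (one-sample t-test, normal approximation):
n = ((z_{α/2} + z_β) / d)²

z_{α/2} = 2.576 (for α = 0.01, two-sided)
z_β = 0.553 (for power = 0.71)
d = 0.85

n = ((2.576 + 0.553) / 0.85)²
n = (3.681)²
n ≈ 13.55
Round up to the next whole number: n = 14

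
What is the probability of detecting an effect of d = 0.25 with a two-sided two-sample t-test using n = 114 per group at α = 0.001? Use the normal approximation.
Power ≈ 0.08

Power calculation (two-sample t-test, normal approximation):
z_β = d · √(n/2) - z_{α/2}
z_β = 0.25 · √(114/2) - 3.291
z_β = 0.25 · 7.550 - 3.291
z_β = -1.403

Power = Φ(z_β) = Φ(-1.403) ≈ 0.080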